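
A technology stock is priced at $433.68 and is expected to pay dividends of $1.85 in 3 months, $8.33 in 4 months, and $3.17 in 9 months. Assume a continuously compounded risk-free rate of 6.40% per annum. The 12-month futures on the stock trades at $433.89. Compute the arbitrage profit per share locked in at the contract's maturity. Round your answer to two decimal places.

PV(dividends) I = 1.85·e^(−0.0640·3/12) + 8.33·e^(−0.0640·4/12) + 3.17·e^(−0.0640·9/12) = 12.9962
Fair futures F* = (S − I)·e^(rT) = (433.68 − 12.9962)·e^0.064000 = 420.6838 × 1.066092 = 448.4876
Market $433.89 < fair 448.4876: forward underpriced → reverse cash-and-carry (short the stock, invest proceeds at r, pay the dividends, go long the forward).
Profit at T = |F_mkt − F*| = |433.89 − 448.4876| = $14.60 per share

$14.60 per share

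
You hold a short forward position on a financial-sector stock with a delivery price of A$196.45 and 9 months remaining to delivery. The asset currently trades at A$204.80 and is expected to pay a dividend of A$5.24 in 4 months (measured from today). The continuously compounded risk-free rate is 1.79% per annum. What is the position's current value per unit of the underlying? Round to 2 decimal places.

-A$5.76

PV(remaining dividends) I = 5.24·e^(−0.0179·4/12) = 5.2088
Current forward F = (S − I)·e^(rT) = (204.80 − 5.2088)·e^(0.0179·9/12) = 199.5912 × 1.013516 = 202.2889
Value (long) = (F − K)·e^(−rT) = (202.2889 − 196.45) × 0.986665 = 5.7610
Short position value = −(long value) = -A$5.76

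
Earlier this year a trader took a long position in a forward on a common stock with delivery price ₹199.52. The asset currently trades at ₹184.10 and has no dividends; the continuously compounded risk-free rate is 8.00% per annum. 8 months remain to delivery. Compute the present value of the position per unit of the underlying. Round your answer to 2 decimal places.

Current fair forward for the remaining 8 months: F = S·e^(r·T), r = 0.0800
F = 184.10 · e^(0.0800 × 8/12) = 184.10 × 1.054781 = 194.1852
Value of long forward = (F − K)·e^(−rT) = (194.1852 − 199.52) · e^(−0.0800·8/12)
= -5.3348 × 0.948064 = -5.06

-₹5.06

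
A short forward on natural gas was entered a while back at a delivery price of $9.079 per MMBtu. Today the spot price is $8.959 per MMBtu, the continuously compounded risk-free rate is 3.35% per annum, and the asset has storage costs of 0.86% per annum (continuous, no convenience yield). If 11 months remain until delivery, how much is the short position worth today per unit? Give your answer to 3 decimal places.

-$0.225 per MMBtu

Current fair forward for the remaining 11 months: F = S·e^((r + u)·T), (r + u) = 0.0335 + 0.0086 = 0.0421
F = 8.959 · e^(0.0421 × 11/12) = 8.959 × 1.039346 = 9.3115
Value of long forward = (F − K)·e^(−rT) = (9.3115 − 9.079) · e^(−0.0335·11/12)
= 0.2325 × 0.969758 = 0.225
Short position value = −(long value) = -$0.225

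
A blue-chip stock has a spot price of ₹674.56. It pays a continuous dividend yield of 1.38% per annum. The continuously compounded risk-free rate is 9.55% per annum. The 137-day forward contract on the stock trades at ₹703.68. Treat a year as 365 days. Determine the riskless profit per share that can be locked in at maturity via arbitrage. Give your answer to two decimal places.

₹8.11 per share

Fair forward: F* = S·e^(carry·T), with carry = (r − q) = 0.0955 − 0.0138 = 0.0817
F* = 674.56 · e^(0.0817 × 137/365) = 674.56 · e^0.030665 = 674.56 × 1.031140 = ₹695.5658
Market ₹703.68 > fair ₹695.5658: forward overpriced → cash-and-carry (buy spot, short the forward).
At maturity, profit = |F_mkt − F*| = |703.68 − 695.5658| = ₹8.11 per share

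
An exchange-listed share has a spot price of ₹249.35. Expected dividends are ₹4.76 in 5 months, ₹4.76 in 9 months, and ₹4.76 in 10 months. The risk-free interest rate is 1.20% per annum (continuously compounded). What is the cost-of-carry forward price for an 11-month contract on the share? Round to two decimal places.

₹237.79

PV(dividends) I = 4.76·e^(−0.0120·5/12) + 4.76·e^(−0.0120·9/12) + 4.76·e^(−0.0120·10/12)
I = 4.7363 + 4.7174 + 4.7126 = 14.1663
F = (S − I)·e^(rT) = (249.35 − 14.1663) · e^(0.0120·11/12)
= 235.1837 · e^0.011000 = 235.1837 × 1.011061 = ₹237.79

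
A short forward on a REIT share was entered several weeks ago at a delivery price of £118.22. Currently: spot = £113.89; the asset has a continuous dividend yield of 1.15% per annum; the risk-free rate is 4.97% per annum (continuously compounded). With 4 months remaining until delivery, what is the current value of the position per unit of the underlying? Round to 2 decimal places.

Current fair forward for the remaining 4 months: F = S·e^((r − q)·T), (r − q) = 0.0497 − 0.0115 = 0.0382
F = 113.89 · e^(0.0382 × 4/12) = 113.89 × 1.012815 = 115.3495
Value of long forward = (F − K)·e^(−rT) = (115.3495 − 118.22) · e^(−0.0497·4/12)
= -2.8705 × 0.983570 = -2.82
Short position value = −(long value) = £2.82

£2.82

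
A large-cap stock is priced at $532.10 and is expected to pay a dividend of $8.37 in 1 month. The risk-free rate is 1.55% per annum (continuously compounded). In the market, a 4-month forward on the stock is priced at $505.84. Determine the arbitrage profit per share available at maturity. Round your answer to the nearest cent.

PV(dividends) I = 8.37·e^(−0.0155·1/12) = 8.3592
Fair forward F* = (S − I)·e^(rT) = (532.10 − 8.3592)·e^0.005167 = 523.7408 × 1.005180 = 526.4538
Market $505.84 < fair 526.4538: forward underpriced → reverse cash-and-carry (short the stock, invest proceeds at r, pay the dividends, go long the forward).
Profit at T = |F_mkt − F*| = |505.84 − 526.4538| = $20.61 per share

$20.61 per share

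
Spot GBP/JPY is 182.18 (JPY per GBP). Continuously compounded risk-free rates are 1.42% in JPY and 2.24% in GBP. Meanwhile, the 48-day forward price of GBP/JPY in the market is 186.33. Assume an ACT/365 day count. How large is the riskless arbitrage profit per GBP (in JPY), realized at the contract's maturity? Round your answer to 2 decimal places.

Fair forward: F* = S·e^(carry·T), with carry = (r_JPY − r_GBP) = 0.0142 − 0.0224 = -0.0082
F* = 182.18 · e^(-0.0082 × 48/365) = 182.18 · e^-0.001078 = 182.18 × 0.998923 = 181.9838
Market 186.33 > fair 181.9838: forward overpriced → cash-and-carry (buy spot, short the forward).
At maturity, profit = |F_mkt − F*| = |186.33 − 181.9838| = 4.35 per GBP (in JPY)

4.35 per GBP (in JPY)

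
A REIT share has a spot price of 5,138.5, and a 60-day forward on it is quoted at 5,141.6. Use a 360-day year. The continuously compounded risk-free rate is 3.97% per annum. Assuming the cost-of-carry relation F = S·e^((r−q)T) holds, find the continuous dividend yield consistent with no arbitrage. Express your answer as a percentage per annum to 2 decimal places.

From F = S·e^((r−q)T): (r − q) = ln(F/S)/T
ln(5141.6/5138.5) = ln(1.000603) = 0.000603
(r − q) = 0.000603 / (60/360) = 0.003618
q = r − ln(F/S)/T = 0.0397 − 0.003618 = 0.036082
q = 3.61%

3.61%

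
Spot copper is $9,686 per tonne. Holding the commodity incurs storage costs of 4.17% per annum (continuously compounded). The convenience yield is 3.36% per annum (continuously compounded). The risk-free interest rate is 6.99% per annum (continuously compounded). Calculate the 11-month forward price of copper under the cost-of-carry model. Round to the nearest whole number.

Net carry = r + u − y = 0.0699 + 0.0417 − 0.0336 = 0.0780
F = S·e^((r+u−y)T) = 9686 · e^(0.0780 × 11/12) = 9686 · e^0.071500
= 9686 × 1.074118 = $10,404 per tonne

$10,404 per tonne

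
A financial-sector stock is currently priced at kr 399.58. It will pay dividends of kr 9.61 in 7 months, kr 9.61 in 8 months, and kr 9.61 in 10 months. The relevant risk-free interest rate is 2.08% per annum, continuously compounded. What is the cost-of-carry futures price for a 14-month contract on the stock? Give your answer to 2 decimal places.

PV(dividends) I = 9.61·e^(−0.0208·7/12) + 9.61·e^(−0.0208·8/12) + 9.61·e^(−0.0208·10/12)
I = 9.4941 + 9.4777 + 9.4449 = 28.4167
F = (S − I)·e^(rT) = (399.58 − 28.4167) · e^(0.0208·14/12)
= 371.1633 · e^0.024267 = 371.1633 × 1.024564 = kr 380.28

kr 380.28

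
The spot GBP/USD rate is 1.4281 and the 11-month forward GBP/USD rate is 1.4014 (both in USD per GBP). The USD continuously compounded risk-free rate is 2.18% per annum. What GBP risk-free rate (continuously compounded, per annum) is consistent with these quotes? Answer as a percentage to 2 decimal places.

4.24%

F = S·e^((r_USD − r_GBP)T) ⇒ r_GBP = r_USD − ln(F/S)/T
ln(1.4014/1.4281) = -0.018873; /(11/12) = -0.020589
r_GBP = 0.0218 + 0.020589 = 0.042389
r_GBP = 4.24%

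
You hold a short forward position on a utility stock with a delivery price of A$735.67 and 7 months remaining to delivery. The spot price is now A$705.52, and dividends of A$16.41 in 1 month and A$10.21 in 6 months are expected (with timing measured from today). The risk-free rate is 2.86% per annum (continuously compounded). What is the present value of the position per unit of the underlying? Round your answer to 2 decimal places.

PV(remaining dividends) I = 16.41·e^(−0.0286·1/12) + 10.21·e^(−0.0286·6/12) = 26.4360
Current forward F = (S − I)·e^(rT) = (705.52 − 26.4360)·e^(0.0286·7/12) = 679.0840 × 1.016823 = 690.5082
Value (long) = (F − K)·e^(−rT) = (690.5082 − 735.67) × 0.983455 = -44.4146
Short position value = −(long value) = A$44.41

A$44.41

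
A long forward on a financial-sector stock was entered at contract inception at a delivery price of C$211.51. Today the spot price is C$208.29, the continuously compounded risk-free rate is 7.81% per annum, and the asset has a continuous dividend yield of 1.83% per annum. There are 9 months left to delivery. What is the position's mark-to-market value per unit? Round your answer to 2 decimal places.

C$5.97

Current fair forward for the remaining 9 months: F = S·e^((r − q)·T), (r − q) = 0.0781 − 0.0183 = 0.0598
F = 208.29 · e^(0.0598 × 9/12) = 208.29 × 1.045871 = 217.8445
Value of long forward = (F − K)·e^(−rT) = (217.8445 − 211.51) · e^(−0.0781·9/12)
= 6.3345 × 0.943108 = 5.97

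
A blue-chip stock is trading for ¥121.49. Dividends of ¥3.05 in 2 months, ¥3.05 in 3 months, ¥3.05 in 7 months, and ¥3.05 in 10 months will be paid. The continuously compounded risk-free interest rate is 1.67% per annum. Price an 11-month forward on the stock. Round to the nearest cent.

¥111.07

PV(dividends) I = 3.05·e^(−0.0167·2/12) + 3.05·e^(−0.0167·3/12) + 3.05·e^(−0.0167·7/12) + 3.05·e^(−0.0167·10/12)
I = 3.0415 + 3.0373 + 3.0204 + 3.0078 = 12.1070
F = (S − I)·e^(rT) = (121.49 − 12.1070) · e^(0.0167·11/12)
= 109.3830 · e^0.015308 = 109.3830 × 1.015426 = ¥111.07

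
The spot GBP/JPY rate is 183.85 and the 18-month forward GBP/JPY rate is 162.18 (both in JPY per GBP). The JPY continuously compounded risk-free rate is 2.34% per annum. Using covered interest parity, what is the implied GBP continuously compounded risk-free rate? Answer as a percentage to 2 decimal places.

10.70%

F = S·e^((r_JPY − r_GBP)T) ⇒ r_GBP = r_JPY − ln(F/S)/T
ln(162.18/183.85) = -0.125413; /(18/12) = -0.083609
r_GBP = 0.0234 + 0.083609 = 0.107009
r_GBP = 10.70%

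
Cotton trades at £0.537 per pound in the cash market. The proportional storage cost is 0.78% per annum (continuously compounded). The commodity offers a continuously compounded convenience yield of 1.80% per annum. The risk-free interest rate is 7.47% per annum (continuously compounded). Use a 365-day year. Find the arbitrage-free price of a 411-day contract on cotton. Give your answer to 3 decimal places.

Net carry = r + u − y = 0.0747 + 0.0078 − 0.0180 = 0.0645
F = S·e^((r+u−y)T) = 0.537 · e^(0.0645 × 411/365) = 0.537 · e^0.072629
= 0.537 × 1.075332 = £0.577 per pound

£0.577 per pound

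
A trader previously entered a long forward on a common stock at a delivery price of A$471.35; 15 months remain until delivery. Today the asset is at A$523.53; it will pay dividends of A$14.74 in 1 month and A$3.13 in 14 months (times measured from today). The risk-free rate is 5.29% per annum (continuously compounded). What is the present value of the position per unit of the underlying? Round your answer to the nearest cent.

PV(remaining dividends) I = 14.74·e^(−0.0529·1/12) + 3.13·e^(−0.0529·14/12) = 17.6178
Current forward F = (S − I)·e^(rT) = (523.53 − 17.6178)·e^(0.0529·15/12) = 505.9122 × 1.068360 = 540.4964
Value (long) = (F − K)·e^(−rT) = (540.4964 − 471.35) × 0.936014 = 64.7220
Value = A$64.72

A$64.72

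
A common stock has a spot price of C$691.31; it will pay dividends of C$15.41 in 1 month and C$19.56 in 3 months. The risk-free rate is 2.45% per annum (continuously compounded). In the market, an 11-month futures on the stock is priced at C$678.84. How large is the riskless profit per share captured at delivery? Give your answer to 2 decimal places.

PV(dividends) I = 15.41·e^(−0.0245·1/12) + 19.56·e^(−0.0245·3/12) = 34.8191
Fair futures F* = (S − I)·e^(rT) = (691.31 − 34.8191)·e^0.022458 = 656.4909 × 1.022712 = 671.4011
Market C$678.84 > fair 671.4011: forward overpriced → cash-and-carry (borrow at r, buy the stock and collect the dividends, short the forward).
Profit at T = |F_mkt − F*| = |678.84 − 671.4011| = C$7.44 per share

C$7.44 per share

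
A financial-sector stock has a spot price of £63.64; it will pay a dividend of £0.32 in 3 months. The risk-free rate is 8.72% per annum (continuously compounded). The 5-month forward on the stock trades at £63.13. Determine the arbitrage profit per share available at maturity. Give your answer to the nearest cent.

PV(dividends) I = 0.32·e^(−0.0872·3/12) = 0.3131
Fair forward F* = (S − I)·e^(rT) = (63.64 − 0.3131)·e^0.036333 = 63.3269 × 1.037001 = 65.6701
Market £63.13 < fair 65.6701: forward underpriced → reverse cash-and-carry (short the stock, invest proceeds at r, pay the dividends, go long the forward).
Profit at T = |F_mkt − F*| = |63.13 − 65.6701| = £2.54 per share

£2.54 per share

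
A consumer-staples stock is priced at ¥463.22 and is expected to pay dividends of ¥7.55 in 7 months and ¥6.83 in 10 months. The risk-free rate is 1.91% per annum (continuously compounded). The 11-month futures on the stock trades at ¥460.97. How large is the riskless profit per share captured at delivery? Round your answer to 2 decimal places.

¥4.01 per share

PV(dividends) I = 7.55·e^(−0.0191·7/12) + 6.83·e^(−0.0191·10/12) = 14.1885
Fair futures F* = (S − I)·e^(rT) = (463.22 − 14.1885)·e^0.017508 = 449.0315 × 1.017662 = 456.9623
Market ¥460.97 > fair 456.9623: forward overpriced → cash-and-carry (borrow at r, buy the stock and collect the dividends, short the forward).
Profit at T = |F_mkt − F*| = |460.97 − 456.9623| = ¥4.01 per share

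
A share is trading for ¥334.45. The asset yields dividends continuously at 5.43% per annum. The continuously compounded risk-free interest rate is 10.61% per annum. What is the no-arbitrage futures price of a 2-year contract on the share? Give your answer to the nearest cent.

¥370.96

F = S·e^((r − q)T) = 334.45 · e^((0.1061 − 0.0543) × 2)
= 334.45 · e^0.103600 = 334.45 × 1.109157
F = ¥370.96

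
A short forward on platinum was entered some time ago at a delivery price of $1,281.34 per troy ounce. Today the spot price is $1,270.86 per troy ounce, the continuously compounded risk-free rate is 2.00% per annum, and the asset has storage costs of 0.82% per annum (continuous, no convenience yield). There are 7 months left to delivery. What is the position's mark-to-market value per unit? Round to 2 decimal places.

Current fair forward for the remaining 7 months: F = S·e^((r + u)·T), (r + u) = 0.0200 + 0.0082 = 0.0282
F = 1270.86 · e^(0.0282 × 7/12) = 1270.86 × 1.01658605 = 1291.9385
Value of long forward = (F − K)·e^(−rT) = (1291.9385 − 1281.34) · e^(−0.0200·7/12)
= 10.5985 × 0.98840112 = 10.48
Short position value = −(long value) = -$10.48

-$10.48 per troy ounce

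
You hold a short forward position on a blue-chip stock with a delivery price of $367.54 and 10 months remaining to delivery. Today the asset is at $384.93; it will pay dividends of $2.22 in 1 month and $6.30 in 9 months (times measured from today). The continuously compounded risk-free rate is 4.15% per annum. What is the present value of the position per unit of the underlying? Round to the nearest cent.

PV(remaining dividends) I = 2.22·e^(−0.0415·1/12) + 6.30·e^(−0.0415·9/12) = 8.3193
Current forward F = (S − I)·e^(rT) = (384.93 − 8.3193)·e^(0.0415·10/12) = 376.6107 × 1.035188 = 389.8629
Value (long) = (F − K)·e^(−rT) = (389.8629 − 367.54) × 0.966008 = 21.5641
Short position value = −(long value) = -$21.56

-$21.56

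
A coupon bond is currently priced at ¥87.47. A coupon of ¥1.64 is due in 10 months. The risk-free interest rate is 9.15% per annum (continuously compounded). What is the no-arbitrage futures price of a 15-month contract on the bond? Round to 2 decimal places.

¥96.37

PV(coupons) I = 1.64·e^(−0.0915·10/12)
I = 1.5196
F = (S − I)·e^(rT) = (87.47 − 1.5196) · e^(0.0915·15/12)
= 85.9504 · e^0.114375 = 85.9504 × 1.121172 = ¥96.37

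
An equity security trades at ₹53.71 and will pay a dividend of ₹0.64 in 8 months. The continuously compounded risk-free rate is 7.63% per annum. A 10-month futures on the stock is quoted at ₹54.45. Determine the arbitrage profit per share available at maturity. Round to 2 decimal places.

₹2.14 per share

PV(dividends) I = 0.64·e^(−0.0763·8/12) = 0.6083
Fair futures F* = (S − I)·e^(rT) = (53.71 − 0.6083)·e^0.063583 = 53.1017 × 1.065648 = 56.5877
Market ₹54.45 < fair 56.5877: forward underpriced → reverse cash-and-carry (short the stock, invest proceeds at r, pay the dividends, go long the forward).
Profit at T = |F_mkt − F*| = |54.45 − 56.5877| = ₹2.14 per share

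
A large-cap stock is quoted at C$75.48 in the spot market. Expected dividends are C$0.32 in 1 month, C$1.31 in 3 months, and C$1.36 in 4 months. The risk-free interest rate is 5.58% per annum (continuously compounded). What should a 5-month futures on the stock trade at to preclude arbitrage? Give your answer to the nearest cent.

PV(dividends) I = 0.32·e^(−0.0558·1/12) + 1.31·e^(−0.0558·3/12) + 1.36·e^(−0.0558·4/12)
I = 0.3185 + 1.2919 + 1.3349 = 2.9453
F = (S − I)·e^(rT) = (75.48 − 2.9453) · e^(0.0558·5/12)
= 72.5347 · e^0.023250 = 72.5347 × 1.023522 = C$74.24

C$74.24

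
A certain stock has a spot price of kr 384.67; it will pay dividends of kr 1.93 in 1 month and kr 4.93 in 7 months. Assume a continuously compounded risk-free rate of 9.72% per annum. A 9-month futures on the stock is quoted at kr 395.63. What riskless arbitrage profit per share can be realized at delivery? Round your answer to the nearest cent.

PV(dividends) I = 1.93·e^(−0.0972·1/12) + 4.93·e^(−0.0972·7/12) = 6.5727
Fair futures F* = (S − I)·e^(rT) = (384.67 − 6.5727)·e^0.072900 = 378.0973 × 1.075623 = 406.6902
Market kr 395.63 < fair 406.6902: forward underpriced → reverse cash-and-carry (short the stock, invest proceeds at r, pay the dividends, go long the forward).
Profit at T = |F_mkt − F*| = |395.63 − 406.6902| = kr 11.06 per share

kr 11.06 per share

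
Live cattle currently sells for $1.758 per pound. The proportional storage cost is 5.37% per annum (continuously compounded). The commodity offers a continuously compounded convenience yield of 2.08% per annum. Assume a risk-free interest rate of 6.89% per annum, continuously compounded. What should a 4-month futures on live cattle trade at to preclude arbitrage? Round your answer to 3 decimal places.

Net carry = r + u − y = 0.0689 + 0.0537 − 0.0208 = 0.1018
F = S·e^((r+u−y)T) = 1.758 · e^(0.1018 × 4/12) = 1.758 · e^0.033933
= 1.758 × 1.034515 = $1.819 per pound

$1.819 per pound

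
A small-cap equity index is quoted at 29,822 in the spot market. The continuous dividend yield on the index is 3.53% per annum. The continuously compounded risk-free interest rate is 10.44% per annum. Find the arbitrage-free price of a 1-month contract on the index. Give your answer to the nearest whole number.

29,994

F = S·e^((r − q)T) = 29822 · e^((0.1044 − 0.0353) × 1/12)
= 29822 · e^0.005758 = 29822 × 1.005775
F = 29,994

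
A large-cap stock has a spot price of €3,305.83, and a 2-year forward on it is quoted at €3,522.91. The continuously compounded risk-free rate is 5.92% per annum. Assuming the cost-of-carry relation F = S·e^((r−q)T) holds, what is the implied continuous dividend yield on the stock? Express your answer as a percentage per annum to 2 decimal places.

2.74%

From F = S·e^((r−q)T): (r − q) = ln(F/S)/T
ln(3522.91/3305.83) = ln(1.065666) = 0.063600
(r − q) = 0.063600 / (2) = 0.031800
q = r − ln(F/S)/T = 0.0592 − 0.031800 = 0.027400
q = 2.74%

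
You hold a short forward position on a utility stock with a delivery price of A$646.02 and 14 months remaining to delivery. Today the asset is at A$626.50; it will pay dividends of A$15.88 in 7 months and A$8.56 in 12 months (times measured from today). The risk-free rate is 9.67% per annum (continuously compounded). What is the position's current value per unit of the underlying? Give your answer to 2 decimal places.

-A$26.62

PV(remaining dividends) I = 15.88·e^(−0.0967·7/12) + 8.56·e^(−0.0967·12/12) = 22.7800
Current forward F = (S − I)·e^(rT) = (626.50 − 22.7800)·e^(0.0967·14/12) = 603.7200 × 1.119427 = 675.8205
Value (long) = (F − K)·e^(−rT) = (675.8205 − 646.02) × 0.893314 = 26.6212
Short position value = −(long value) = -A$26.62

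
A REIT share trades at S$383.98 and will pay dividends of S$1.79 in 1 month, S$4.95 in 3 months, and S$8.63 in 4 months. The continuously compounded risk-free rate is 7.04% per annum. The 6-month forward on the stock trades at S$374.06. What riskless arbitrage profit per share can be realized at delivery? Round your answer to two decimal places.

S$8.06 per share

PV(dividends) I = 1.79·e^(−0.0704·1/12) + 4.95·e^(−0.0704·3/12) + 8.63·e^(−0.0704·4/12) = 15.0730
Fair forward F* = (S − I)·e^(rT) = (383.98 − 15.0730)·e^0.035200 = 368.9070 × 1.035827 = 382.1238
Market S$374.06 < fair 382.1238: forward underpriced → reverse cash-and-carry (short the stock, invest proceeds at r, pay the dividends, go long the forward).
Profit at T = |F_mkt − F*| = |374.06 − 382.1238| = S$8.06 per share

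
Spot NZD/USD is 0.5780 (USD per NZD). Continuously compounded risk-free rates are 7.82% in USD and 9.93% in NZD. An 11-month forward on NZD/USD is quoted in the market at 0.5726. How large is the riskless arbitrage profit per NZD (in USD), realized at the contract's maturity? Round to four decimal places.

Fair forward: F* = S·e^(carry·T), with carry = (r_USD − r_NZD) = 0.0782 − 0.0993 = -0.0211
F* = 0.5780 · e^(-0.0211 × 11/12) = 0.5780 · e^-0.019342 = 0.5780 × 0.980844 = 0.5669
Market 0.5726 > fair 0.5669: forward overpriced → cash-and-carry (buy spot, short the forward).
At maturity, profit = |F_mkt − F*| = |0.5726 − 0.5669| = 0.0057 per NZD (in USD)

0.0057 per NZD (in USD)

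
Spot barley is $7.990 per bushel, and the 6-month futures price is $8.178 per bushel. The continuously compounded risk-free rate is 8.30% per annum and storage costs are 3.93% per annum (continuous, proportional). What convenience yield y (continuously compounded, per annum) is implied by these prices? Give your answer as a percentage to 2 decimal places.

7.58%

F = S·e^((r+u−y)T) ⇒ (r+u−y) = ln(F/S)/T
ln(8.178/7.990) = 0.023257; /T ⇒ 0.046514
y = r + u − ln(F/S)/T = 0.0830 + 0.0393 − 0.046514 = 0.075786
y = 7.58%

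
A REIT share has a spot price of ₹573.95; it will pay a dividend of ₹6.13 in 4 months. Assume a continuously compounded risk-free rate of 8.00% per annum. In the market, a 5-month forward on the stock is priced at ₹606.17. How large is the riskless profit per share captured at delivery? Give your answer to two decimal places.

PV(dividends) I = 6.13·e^(−0.0800·4/12) = 5.9687
Fair forward F* = (S − I)·e^(rT) = (573.95 − 5.9687)·e^0.033333 = 567.9813 × 1.033895 = 587.2330
Market ₹606.17 > fair 587.2330: forward overpriced → cash-and-carry (borrow at r, buy the stock and collect the dividends, short the forward).
Profit at T = |F_mkt − F*| = |606.17 − 587.2330| = ₹18.94 per share

₹18.94 per share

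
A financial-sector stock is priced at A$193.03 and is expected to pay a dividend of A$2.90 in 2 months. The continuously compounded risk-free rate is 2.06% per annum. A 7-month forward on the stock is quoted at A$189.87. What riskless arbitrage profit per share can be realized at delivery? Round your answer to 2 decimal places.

A$2.57 per share

PV(dividends) I = 2.90·e^(−0.0206·2/12) = 2.8901
Fair forward F* = (S − I)·e^(rT) = (193.03 − 2.8901)·e^0.012017 = 190.1399 × 1.012089 = 192.4385
Market A$189.87 < fair 192.4385: forward underpriced → reverse cash-and-carry (short the stock, invest proceeds at r, pay the dividends, go long the forward).
Profit at T = |F_mkt − F*| = |189.87 − 192.4385| = A$2.57 per share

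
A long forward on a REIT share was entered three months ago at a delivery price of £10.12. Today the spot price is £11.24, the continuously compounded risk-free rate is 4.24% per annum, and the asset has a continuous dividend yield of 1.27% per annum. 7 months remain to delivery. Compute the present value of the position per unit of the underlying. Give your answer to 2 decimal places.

Current fair forward for the remaining 7 months: F = S·e^((r − q)·T), (r − q) = 0.0424 − 0.0127 = 0.0297
F = 11.24 · e^(0.0297 × 7/12) = 11.24 × 1.017476 = 11.4364
Value of long forward = (F − K)·e^(−rT) = (11.4364 − 10.12) · e^(−0.0424·7/12)
= 1.3164 × 0.975570 = 1.28

£1.28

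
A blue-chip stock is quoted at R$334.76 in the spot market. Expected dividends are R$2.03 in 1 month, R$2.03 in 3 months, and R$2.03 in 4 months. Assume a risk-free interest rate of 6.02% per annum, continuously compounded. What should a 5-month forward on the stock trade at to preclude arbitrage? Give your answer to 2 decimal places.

PV(dividends) I = 2.03·e^(−0.0602·1/12) + 2.03·e^(−0.0602·3/12) + 2.03·e^(−0.0602·4/12)
I = 2.0198 + 1.9997 + 1.9897 = 6.0092
F = (S − I)·e^(rT) = (334.76 − 6.0092) · e^(0.0602·5/12)
= 328.7508 · e^0.025083 = 328.7508 × 1.025400 = R$337.10

R$337.10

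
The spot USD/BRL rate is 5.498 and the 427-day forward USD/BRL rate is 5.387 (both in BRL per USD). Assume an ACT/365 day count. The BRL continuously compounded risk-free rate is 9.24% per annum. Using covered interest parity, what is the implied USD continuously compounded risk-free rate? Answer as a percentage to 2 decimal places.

F = S·e^((r_BRL − r_USD)T) ⇒ r_USD = r_BRL − ln(F/S)/T
ln(5.387/5.498) = -0.020396; /(427/365) = -0.017435
r_USD = 0.0924 + 0.017435 = 0.109835
r_USD = 10.98%

10.98%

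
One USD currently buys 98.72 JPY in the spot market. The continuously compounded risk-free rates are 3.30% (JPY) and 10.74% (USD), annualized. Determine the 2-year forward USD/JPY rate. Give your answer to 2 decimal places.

85.07

F = S·e^((r_JPY − r_USD)T) = 98.72 · e^((0.0330 − 0.1074) × 2)
= 98.72 · e^-0.148800 = 98.72 × 0.861741
F = 85.07 JPY per USD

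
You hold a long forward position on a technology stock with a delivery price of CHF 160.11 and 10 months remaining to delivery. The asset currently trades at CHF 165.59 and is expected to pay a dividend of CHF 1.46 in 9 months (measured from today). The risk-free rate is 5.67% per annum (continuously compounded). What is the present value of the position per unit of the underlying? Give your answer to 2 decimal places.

PV(remaining dividends) I = 1.46·e^(−0.0567·9/12) = 1.3992
Current forward F = (S − I)·e^(rT) = (165.59 − 1.3992)·e^(0.0567·10/12) = 164.1908 × 1.048384 = 172.1350
Value (long) = (F − K)·e^(−rT) = (172.1350 − 160.11) × 0.953849 = 11.4700
Value = CHF 11.47

CHF 11.47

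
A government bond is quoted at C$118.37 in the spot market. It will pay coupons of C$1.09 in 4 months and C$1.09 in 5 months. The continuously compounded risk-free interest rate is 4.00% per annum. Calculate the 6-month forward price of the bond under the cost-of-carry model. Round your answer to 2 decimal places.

C$118.57

PV(coupons) I = 1.09·e^(−0.0400·4/12) + 1.09·e^(−0.0400·5/12)
I = 1.0756 + 1.0720 = 2.1476
F = (S − I)·e^(rT) = (118.37 − 2.1476) · e^(0.0400·6/12)
= 116.2224 · e^0.020000 = 116.2224 × 1.020201 = C$118.57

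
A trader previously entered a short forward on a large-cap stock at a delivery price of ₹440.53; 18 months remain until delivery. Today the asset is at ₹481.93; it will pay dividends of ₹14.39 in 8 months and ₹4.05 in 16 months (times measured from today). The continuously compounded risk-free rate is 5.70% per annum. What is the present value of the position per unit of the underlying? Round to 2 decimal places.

-₹59.89

PV(remaining dividends) I = 14.39·e^(−0.0570·8/12) + 4.05·e^(−0.0570·16/12) = 17.6070
Current forward F = (S − I)·e^(rT) = (481.93 − 17.6070)·e^(0.0570·18/12) = 464.3230 × 1.089262 = 505.7694
Value (long) = (F − K)·e^(−rT) = (505.7694 − 440.53) × 0.918053 = 59.8932
Short position value = −(long value) = -₹59.89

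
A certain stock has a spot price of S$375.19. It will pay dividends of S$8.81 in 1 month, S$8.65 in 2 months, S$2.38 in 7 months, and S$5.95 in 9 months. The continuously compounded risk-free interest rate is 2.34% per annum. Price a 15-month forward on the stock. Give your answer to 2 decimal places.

S$359.96

PV(dividends) I = 8.81·e^(−0.0234·1/12) + 8.65·e^(−0.0234·2/12) + 2.38·e^(−0.0234·7/12) + 5.95·e^(−0.0234·9/12)
I = 8.7928 + 8.6163 + 2.3477 + 5.8465 = 25.6033
F = (S − I)·e^(rT) = (375.19 − 25.6033) · e^(0.0234·15/12)
= 349.5867 · e^0.029250 = 349.5867 × 1.029682 = S$359.96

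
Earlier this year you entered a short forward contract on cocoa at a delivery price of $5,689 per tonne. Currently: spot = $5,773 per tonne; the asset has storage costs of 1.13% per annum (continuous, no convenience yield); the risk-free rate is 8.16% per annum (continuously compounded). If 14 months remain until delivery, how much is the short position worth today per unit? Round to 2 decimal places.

Current fair forward for the remaining 14 months: F = S·e^((r + u)·T), (r + u) = 0.0816 + 0.0113 = 0.0929
F = 5773 · e^(0.0929 × 14/12) = 5773 × 1.11447488 = 6433.8635
Value of long forward = (F − K)·e^(−rT) = (6433.8635 − 5689) · e^(−0.0816·14/12)
= 744.8635 × 0.90919108 = 677.22
Short position value = −(long value) = -$677.22

-$677.22 per tonne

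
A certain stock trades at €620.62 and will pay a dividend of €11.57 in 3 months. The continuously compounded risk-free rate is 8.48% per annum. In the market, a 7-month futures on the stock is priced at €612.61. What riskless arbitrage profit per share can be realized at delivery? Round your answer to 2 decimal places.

€27.58 per share

PV(dividends) I = 11.57·e^(−0.0848·3/12) = 11.3273
Fair futures F* = (S − I)·e^(rT) = (620.62 − 11.3273)·e^0.049467 = 609.2927 × 1.050711 = 640.1905
Market €612.61 < fair 640.1905: forward underpriced → reverse cash-and-carry (short the stock, invest proceeds at r, pay the dividends, go long the forward).
Profit at T = |F_mkt − F*| = |612.61 − 640.1905| = €27.58 per share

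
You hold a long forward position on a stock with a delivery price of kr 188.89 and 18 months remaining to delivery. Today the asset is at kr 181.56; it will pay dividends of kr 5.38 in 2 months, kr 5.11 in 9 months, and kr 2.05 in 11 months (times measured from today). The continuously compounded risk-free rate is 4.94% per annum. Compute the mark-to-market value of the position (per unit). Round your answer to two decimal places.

-kr 6.06

PV(remaining dividends) I = 5.38·e^(−0.0494·2/12) + 5.11·e^(−0.0494·9/12) + 2.05·e^(−0.0494·11/12) = 12.2193
Current forward F = (S − I)·e^(rT) = (181.56 − 12.2193)·e^(0.0494·18/12) = 169.3407 × 1.076914 = 182.3654
Value (long) = (F − K)·e^(−rT) = (182.3654 − 188.89) × 0.928579 = -6.0586
Value = -kr 6.06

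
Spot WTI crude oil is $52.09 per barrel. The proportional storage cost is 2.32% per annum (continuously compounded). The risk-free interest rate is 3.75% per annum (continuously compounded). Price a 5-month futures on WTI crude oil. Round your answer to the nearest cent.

Net carry = r + u − y = 0.0375 + 0.0232 − 0.0000 = 0.0607
F = S·e^((r+u−y)T) = 52.09 · e^(0.0607 × 5/12) = 52.09 · e^0.025292
= 52.09 × 1.025615 = $53.42 per barrel

$53.42 per barrel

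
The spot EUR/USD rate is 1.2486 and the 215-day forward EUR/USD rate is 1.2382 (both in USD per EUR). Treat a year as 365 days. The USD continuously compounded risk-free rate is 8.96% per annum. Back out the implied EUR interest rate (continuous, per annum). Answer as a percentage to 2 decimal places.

10.38%

F = S·e^((r_USD − r_EUR)T) ⇒ r_EUR = r_USD − ln(F/S)/T
ln(1.2382/1.2486) = -0.008364; /(215/365) = -0.014199
r_EUR = 0.0896 + 0.014199 = 0.103799
r_EUR = 10.38%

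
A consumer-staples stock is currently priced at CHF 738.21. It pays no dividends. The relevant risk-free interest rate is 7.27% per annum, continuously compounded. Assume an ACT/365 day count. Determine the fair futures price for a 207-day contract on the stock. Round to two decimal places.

F = S·e^(rT) = 738.21 · e^(0.0727 × 207/365)
= 738.21 · e^0.041230 = 738.21 × 1.042092
F = CHF 769.28

CHF 769.28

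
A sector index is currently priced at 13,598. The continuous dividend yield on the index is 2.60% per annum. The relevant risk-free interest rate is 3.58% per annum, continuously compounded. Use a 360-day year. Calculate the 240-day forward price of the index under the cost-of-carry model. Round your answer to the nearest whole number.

F = S·e^((r − q)T) = 13598 · e^((0.0358 − 0.0260) × 240/360)
= 13598 · e^0.006533 = 13598 × 1.006554
F = 13,687

13,687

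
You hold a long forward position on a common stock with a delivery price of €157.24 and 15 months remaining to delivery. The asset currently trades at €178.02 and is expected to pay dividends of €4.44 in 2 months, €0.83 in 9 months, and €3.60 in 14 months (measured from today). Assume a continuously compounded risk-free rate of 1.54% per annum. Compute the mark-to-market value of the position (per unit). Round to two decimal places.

PV(remaining dividends) I = 4.44·e^(−0.0154·2/12) + 0.83·e^(−0.0154·9/12) + 3.60·e^(−0.0154·14/12) = 8.7850
Current forward F = (S − I)·e^(rT) = (178.02 − 8.7850)·e^(0.0154·15/12) = 169.2350 × 1.019436 = 172.5243
Value (long) = (F − K)·e^(−rT) = (172.5243 − 157.24) × 0.980934 = 14.9929
Value = €14.99

€14.99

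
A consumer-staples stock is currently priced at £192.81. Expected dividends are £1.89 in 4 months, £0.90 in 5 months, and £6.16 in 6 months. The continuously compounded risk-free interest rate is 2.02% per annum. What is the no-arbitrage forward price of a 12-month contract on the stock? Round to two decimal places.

£187.70

PV(dividends) I = 1.89·e^(−0.0202·4/12) + 0.90·e^(−0.0202·5/12) + 6.16·e^(−0.0202·6/12)
I = 1.8773 + 0.8925 + 6.0981 = 8.8679
F = (S − I)·e^(rT) = (192.81 − 8.8679) · e^(0.0202·12/12)
= 183.9421 · e^0.020200 = 183.9421 × 1.020405 = £187.70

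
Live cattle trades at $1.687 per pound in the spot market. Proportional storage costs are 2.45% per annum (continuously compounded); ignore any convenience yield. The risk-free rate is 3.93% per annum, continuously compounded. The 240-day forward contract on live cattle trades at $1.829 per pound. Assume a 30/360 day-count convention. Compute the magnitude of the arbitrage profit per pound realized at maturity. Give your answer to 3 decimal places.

$0.069 per pound

Fair forward: F* = S·e^(carry·T), with carry = (r + u) = 0.0393 + 0.0245 = 0.0638
F* = 1.687 · e^(0.0638 × 240/360) = 1.687 · e^0.042533 = 1.687 × 1.043450 = $1.7603
Market $1.829 > fair $1.7603: forward overpriced → cash-and-carry (buy spot, short the forward).
At maturity, profit = |F_mkt − F*| = |1.829 − 1.7603| = $0.069 per pound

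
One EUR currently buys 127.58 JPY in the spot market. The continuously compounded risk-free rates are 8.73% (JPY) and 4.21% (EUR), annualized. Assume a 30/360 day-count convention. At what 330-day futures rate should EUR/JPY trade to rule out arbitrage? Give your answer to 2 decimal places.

132.98

F = S·e^((r_JPY − r_EUR)T) = 127.58 · e^((0.0873 − 0.0421) × 330/360)
= 127.58 · e^0.041433 = 127.58 × 1.042303
F = 132.98 JPY per EUR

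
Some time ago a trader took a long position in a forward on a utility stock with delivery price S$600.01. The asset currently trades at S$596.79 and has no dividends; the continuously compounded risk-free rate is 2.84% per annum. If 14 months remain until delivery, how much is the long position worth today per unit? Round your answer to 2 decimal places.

Current fair forward for the remaining 14 months: F = S·e^(r·T), r = 0.0284
F = 596.79 · e^(0.0284 × 14/12) = 596.79 × 1.033688 = 616.8947
Value of long forward = (F − K)·e^(−rT) = (616.8947 − 600.01) · e^(−0.0284·14/12)
= 16.8847 × 0.967410 = 16.33

S$16.33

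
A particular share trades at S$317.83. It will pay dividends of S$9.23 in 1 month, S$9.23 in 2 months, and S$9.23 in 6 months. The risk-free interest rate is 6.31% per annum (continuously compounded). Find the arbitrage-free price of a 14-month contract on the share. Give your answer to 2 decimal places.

PV(dividends) I = 9.23·e^(−0.0631·1/12) + 9.23·e^(−0.0631·2/12) + 9.23·e^(−0.0631·6/12)
I = 9.1816 + 9.1334 + 8.9433 = 27.2583
F = (S − I)·e^(rT) = (317.83 − 27.2583) · e^(0.0631·14/12)
= 290.5717 · e^0.073617 = 290.5717 × 1.076394 = S$312.77

S$312.77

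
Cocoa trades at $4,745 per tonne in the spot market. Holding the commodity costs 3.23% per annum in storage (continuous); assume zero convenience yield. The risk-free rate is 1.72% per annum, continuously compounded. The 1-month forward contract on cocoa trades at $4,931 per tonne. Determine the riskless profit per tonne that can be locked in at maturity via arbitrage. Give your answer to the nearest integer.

$166 per tonne

Fair forward: F* = S·e^(carry·T), with carry = (r + u) = 0.0172 + 0.0323 = 0.0495
F* = 4745 · e^(0.0495 × 1/12) = 4745 · e^0.004125 = 4745 × 1.004134 = $4764.6158
Market $4931 > fair $4764.6158: forward overpriced → cash-and-carry (buy spot, short the forward).
At maturity, profit = |F_mkt − F*| = |4931 − 4764.6158| = $166 per tonne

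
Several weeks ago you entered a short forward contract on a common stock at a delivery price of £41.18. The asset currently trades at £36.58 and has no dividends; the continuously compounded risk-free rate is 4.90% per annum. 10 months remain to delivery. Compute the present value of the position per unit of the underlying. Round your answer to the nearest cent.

£2.95

Current fair forward for the remaining 10 months: F = S·e^(r·T), r = 0.0490
F = 36.58 · e^(0.0490 × 10/12) = 36.58 × 1.041678 = 38.1046
Value of long forward = (F − K)·e^(−rT) = (38.1046 − 41.18) · e^(−0.0490·10/12)
= -3.0754 × 0.959989 = -2.95
Short position value = −(long value) = £2.95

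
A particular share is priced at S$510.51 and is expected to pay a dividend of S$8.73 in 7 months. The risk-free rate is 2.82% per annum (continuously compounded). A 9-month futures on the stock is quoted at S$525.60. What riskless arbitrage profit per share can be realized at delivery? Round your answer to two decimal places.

S$12.95 per share

PV(dividends) I = 8.73·e^(−0.0282·7/12) = 8.5876
Fair futures F* = (S − I)·e^(rT) = (510.51 − 8.5876)·e^0.021150 = 501.9224 × 1.021375 = 512.6510
Market S$525.60 > fair 512.6510: forward overpriced → cash-and-carry (borrow at r, buy the stock and collect the dividends, short the forward).
Profit at T = |F_mkt − F*| = |525.60 − 512.6510| = S$12.95 per share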